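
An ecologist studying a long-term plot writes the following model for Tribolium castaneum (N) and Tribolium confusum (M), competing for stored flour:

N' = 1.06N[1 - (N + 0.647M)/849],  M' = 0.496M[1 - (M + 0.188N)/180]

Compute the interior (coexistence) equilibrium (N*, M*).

N* ≈ 834, M* ≈ 23.2

Setting both brackets to zero gives the nullclines N + 0.647M = 849 and 0.188N + M = 180.
Substituting M = 180 - 0.188N into the first: N(1 - 0.647·0.188) = 849 - 0.647·180.
So N* = 733/0.878 = 834, and then M* = 180 - 0.188·834 = 23.2.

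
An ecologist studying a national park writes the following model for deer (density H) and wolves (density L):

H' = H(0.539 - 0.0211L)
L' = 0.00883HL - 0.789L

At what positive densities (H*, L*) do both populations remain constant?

H* ≈ 89.4, L* ≈ 25.5

Set dL/dt = 0 with L > 0: 0.00883H - 0.789 = 0, so H* = 0.789/0.00883 = 89.4.
Set dH/dt = 0 with H > 0: 0.539 - 0.0211L = 0, so L* = 0.539/0.0211 = 25.5.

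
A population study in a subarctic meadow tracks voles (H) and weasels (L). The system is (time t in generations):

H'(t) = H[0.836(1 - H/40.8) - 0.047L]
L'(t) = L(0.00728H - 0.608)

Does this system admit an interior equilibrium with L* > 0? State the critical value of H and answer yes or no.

Threshold H = 83.5; K < 83.5, so no, the predator goes extinct.

The predator equation gives dL/dt > 0 only when H > 0.608/0.00728 = 83.5.
Without the predator, H → K = 40.8. Since 40.8 < 83.5, the predator cannot invade.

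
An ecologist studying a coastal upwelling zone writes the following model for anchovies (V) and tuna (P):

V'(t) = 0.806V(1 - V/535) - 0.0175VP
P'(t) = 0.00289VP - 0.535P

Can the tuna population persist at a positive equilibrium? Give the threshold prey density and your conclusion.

Threshold V = 185; K > 185, so yes, the predator persists.

The predator equation gives dP/dt > 0 only when V > 0.535/0.00289 = 185.
Without the predator, V → K = 535. Since 535 > 185, the predator can invade and persist.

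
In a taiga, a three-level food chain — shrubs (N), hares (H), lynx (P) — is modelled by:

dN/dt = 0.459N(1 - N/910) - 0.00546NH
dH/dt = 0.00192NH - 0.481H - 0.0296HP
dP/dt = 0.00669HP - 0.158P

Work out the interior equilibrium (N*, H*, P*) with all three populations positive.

N* ≈ 654, H* ≈ 23.6, P* ≈ 26.2

From dP/dt = 0: 0.00669H* = 0.158, so H* = 23.6.
From dN/dt = 0: 0.459(1 - N*/910) = 0.00546·23.6, giving N* = 910·(1 - 0.281) = 654.
From dH/dt = 0: 0.00192·654 - 0.481 = 0.0296P*, so P* = 0.775/0.0296 = 26.2.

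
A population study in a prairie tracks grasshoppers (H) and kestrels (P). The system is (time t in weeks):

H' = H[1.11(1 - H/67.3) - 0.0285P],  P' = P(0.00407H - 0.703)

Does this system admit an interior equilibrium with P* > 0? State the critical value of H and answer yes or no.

The predator equation gives dP/dt > 0 only when H > 0.703/0.00407 = 173.
Without the predator, H → K = 67.3. Since 67.3 < 173, the predator cannot invade.

Threshold H = 173; K < 173, so no, the predator goes extinct.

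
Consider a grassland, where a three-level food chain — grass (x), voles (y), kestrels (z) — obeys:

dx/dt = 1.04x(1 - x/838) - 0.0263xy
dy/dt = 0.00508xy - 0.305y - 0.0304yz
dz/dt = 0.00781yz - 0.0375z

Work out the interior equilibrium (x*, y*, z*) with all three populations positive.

From dz/dt = 0: 0.00781y* = 0.0375, so y* = 4.8.
From dx/dt = 0: 1.04(1 - x*/838) = 0.0263·4.8, giving x* = 838·(1 - 0.121) = 736.
From dy/dt = 0: 0.00508·736 - 0.305 = 0.0304z*, so z* = 3.44/0.0304 = 113.

x* ≈ 736, y* ≈ 4.8, z* ≈ 113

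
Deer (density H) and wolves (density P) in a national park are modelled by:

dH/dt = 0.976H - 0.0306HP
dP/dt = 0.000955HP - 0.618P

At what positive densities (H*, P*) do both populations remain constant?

H* ≈ 647, P* ≈ 31.9

Set dP/dt = 0 with P > 0: 0.000955H - 0.618 = 0, so H* = 0.618/0.000955 = 647.
Set dH/dt = 0 with H > 0: 0.976 - 0.0306P = 0, so P* = 0.976/0.0306 = 31.9.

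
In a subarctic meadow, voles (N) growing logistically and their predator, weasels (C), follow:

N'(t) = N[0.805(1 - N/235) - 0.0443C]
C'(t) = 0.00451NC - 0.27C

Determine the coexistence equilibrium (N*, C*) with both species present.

N* ≈ 59.9, C* ≈ 13.5

From dC/dt = 0 with C > 0: 0.00451N* = 0.27, so N* = 59.9.
Substitute into dN/dt = 0: 0.805(1 - 59.9/235) = 0.0443C*.
The bracket is 0.745, giving C* = 0.6/0.0443 = 13.5.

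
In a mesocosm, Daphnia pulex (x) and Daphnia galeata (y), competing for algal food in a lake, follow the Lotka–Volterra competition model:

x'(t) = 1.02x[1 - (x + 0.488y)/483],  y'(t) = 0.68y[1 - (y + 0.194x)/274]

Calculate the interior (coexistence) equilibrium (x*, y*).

Setting both brackets to zero gives the nullclines x + 0.488y = 483 and 0.194x + y = 274.
Substituting y = 274 - 0.194x into the first: x(1 - 0.488·0.194) = 483 - 0.488·274.
So x* = 349/0.905 = 386, and then y* = 274 - 0.194·386 = 199.

x* ≈ 386, y* ≈ 199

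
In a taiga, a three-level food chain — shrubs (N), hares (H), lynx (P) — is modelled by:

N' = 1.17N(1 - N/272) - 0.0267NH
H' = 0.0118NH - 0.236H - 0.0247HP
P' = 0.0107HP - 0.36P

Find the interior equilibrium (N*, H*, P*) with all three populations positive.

From dP/dt = 0: 0.0107H* = 0.36, so H* = 33.6.
From dN/dt = 0: 1.17(1 - N*/272) = 0.0267·33.6, giving N* = 272·(1 - 0.768) = 63.2.
From dH/dt = 0: 0.0118·63.2 - 0.236 = 0.0247P*, so P* = 0.509/0.0247 = 20.6.

N* ≈ 63.2, H* ≈ 33.6, P* ≈ 20.6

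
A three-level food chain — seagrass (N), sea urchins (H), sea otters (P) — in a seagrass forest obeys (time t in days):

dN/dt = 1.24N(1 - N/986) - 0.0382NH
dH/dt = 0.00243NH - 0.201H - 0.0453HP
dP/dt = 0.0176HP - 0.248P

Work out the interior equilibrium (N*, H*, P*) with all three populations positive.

From dP/dt = 0: 0.0176H* = 0.248, so H* = 14.1.
From dN/dt = 0: 1.24(1 - N*/986) = 0.0382·14.1, giving N* = 986·(1 - 0.434) = 558.
From dH/dt = 0: 0.00243·558 - 0.201 = 0.0453P*, so P* = 1.15/0.0453 = 25.5.

N* ≈ 558, H* ≈ 14.1, P* ≈ 25.5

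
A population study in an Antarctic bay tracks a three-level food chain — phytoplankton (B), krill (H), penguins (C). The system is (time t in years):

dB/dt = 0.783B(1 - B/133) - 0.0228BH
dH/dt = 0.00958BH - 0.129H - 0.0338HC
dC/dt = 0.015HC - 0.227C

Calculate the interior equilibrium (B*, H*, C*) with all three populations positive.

From dC/dt = 0: 0.015H* = 0.227, so H* = 15.1.
From dB/dt = 0: 0.783(1 - B*/133) = 0.0228·15.1, giving B* = 133·(1 - 0.441) = 74.4.
From dH/dt = 0: 0.00958·74.4 - 0.129 = 0.0338C*, so C* = 0.584/0.0338 = 17.3.

B* ≈ 74.4, H* ≈ 15.1, C* ≈ 17.3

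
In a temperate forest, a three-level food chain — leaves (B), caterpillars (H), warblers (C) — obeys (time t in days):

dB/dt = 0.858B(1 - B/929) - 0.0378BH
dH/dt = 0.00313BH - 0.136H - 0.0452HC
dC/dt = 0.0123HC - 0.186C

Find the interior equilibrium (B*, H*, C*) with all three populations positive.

B* ≈ 310, H* ≈ 15.1, C* ≈ 18.5

From dC/dt = 0: 0.0123H* = 0.186, so H* = 15.1.
From dB/dt = 0: 0.858(1 - B*/929) = 0.0378·15.1, giving B* = 929·(1 - 0.666) = 310.
From dH/dt = 0: 0.00313·310 - 0.136 = 0.0452C*, so C* = 0.835/0.0452 = 18.5.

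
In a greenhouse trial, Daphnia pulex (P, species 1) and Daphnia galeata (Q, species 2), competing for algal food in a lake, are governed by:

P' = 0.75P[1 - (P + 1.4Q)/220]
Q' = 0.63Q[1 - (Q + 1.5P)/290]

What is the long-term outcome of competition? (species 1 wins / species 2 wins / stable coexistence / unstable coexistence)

Compare the nullcline intercepts: K1/α12 = 220/1.4 = 157 < K2 = 290; K2/α21 = 290/1.5 = 193 < K1 = 220.
Since both are reversed, neither can invade when rare; the interior point is a saddle.

unstable coexistence (outcome depends on initial conditions)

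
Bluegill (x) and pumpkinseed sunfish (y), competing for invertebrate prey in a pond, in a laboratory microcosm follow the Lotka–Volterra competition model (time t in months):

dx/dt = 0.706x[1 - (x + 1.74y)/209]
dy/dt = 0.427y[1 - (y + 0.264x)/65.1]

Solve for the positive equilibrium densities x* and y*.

x* ≈ 177, y* ≈ 18.4

Setting both brackets to zero gives the nullclines x + 1.74y = 209 and 0.264x + y = 65.1.
Substituting y = 65.1 - 0.264x into the first: x(1 - 1.74·0.264) = 209 - 1.74·65.1.
So x* = 95.7/0.541 = 177, and then y* = 65.1 - 0.264·177 = 18.4.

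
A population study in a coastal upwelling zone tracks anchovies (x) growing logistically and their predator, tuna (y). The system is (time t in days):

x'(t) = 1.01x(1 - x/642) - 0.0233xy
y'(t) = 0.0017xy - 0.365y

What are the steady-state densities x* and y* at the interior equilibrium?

x* ≈ 215, y* ≈ 28.9

From dy/dt = 0 with y > 0: 0.0017x* = 0.365, so x* = 215.
Substitute into dx/dt = 0: 1.01(1 - 215/642) = 0.0233y*.
The bracket is 0.666, giving y* = 0.672/0.0233 = 28.9.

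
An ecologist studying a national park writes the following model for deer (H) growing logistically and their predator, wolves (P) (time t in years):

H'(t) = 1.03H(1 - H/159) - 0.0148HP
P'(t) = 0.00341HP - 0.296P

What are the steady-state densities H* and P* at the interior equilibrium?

From dP/dt = 0 with P > 0: 0.00341H* = 0.296, so H* = 86.8.
Substitute into dH/dt = 0: 1.03(1 - 86.8/159) = 0.0148P*.
The bracket is 0.454, giving P* = 0.468/0.0148 = 31.6.

H* ≈ 86.8, P* ≈ 31.6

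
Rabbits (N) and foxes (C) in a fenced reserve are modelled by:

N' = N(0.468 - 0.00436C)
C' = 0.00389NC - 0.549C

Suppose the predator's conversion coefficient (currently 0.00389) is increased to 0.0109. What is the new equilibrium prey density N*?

At the interior fixed point, setting dC/dt = 0 with C > 0 fixes N* = (predator death rate)/(NC coefficient) — independent of the other coefficients.
With the change, N* = 0.549/0.0109 = 50.4; it falls from 141.

N* ≈ 50.4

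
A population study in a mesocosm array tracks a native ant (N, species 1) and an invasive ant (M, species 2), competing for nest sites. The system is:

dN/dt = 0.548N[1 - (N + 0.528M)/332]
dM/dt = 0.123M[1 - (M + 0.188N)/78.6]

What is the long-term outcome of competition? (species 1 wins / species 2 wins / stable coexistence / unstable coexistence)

Compare the nullcline intercepts: K1/α12 = 332/0.528 = 629 > K2 = 78.6; K2/α21 = 78.6/0.188 = 418 > K1 = 332.
Since both inequalities hold, each species can invade when rare, so the interior equilibrium is stable.

stable coexistence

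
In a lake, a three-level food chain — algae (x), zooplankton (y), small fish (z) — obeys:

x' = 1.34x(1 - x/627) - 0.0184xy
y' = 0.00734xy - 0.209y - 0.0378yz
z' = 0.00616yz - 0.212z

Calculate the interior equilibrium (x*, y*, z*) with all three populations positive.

x* ≈ 331, y* ≈ 34.4, z* ≈ 58.7

From dz/dt = 0: 0.00616y* = 0.212, so y* = 34.4.
From dx/dt = 0: 1.34(1 - x*/627) = 0.0184·34.4, giving x* = 627·(1 - 0.473) = 331.
From dy/dt = 0: 0.00734·331 - 0.209 = 0.0378z*, so z* = 2.22/0.0378 = 58.7.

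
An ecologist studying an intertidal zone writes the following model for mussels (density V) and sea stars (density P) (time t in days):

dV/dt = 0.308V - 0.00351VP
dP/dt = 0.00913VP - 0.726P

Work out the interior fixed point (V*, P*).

V* ≈ 79.5, P* ≈ 87.7

Set dP/dt = 0 with P > 0: 0.00913V - 0.726 = 0, so V* = 0.726/0.00913 = 79.5.
Set dV/dt = 0 with V > 0: 0.308 - 0.00351P = 0, so P* = 0.308/0.00351 = 87.7.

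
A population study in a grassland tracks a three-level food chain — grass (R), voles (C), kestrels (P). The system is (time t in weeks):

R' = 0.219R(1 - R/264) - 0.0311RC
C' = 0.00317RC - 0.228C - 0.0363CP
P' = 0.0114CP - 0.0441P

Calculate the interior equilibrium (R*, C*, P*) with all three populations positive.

R* ≈ 119, C* ≈ 3.87, P* ≈ 4.11

From dP/dt = 0: 0.0114C* = 0.0441, so C* = 3.87.
From dR/dt = 0: 0.219(1 - R*/264) = 0.0311·3.87, giving R* = 264·(1 - 0.549) = 119.
From dC/dt = 0: 0.00317·119 - 0.228 = 0.0363P*, so P* = 0.149/0.0363 = 4.11.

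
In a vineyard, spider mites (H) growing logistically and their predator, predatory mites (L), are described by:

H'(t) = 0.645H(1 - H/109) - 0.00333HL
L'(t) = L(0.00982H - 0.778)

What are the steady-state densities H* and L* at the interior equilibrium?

From dL/dt = 0 with L > 0: 0.00982H* = 0.778, so H* = 79.2.
Substitute into dH/dt = 0: 0.645(1 - 79.2/109) = 0.00333L*.
The bracket is 0.273, giving L* = 0.176/0.00333 = 52.9.

H* ≈ 79.2, L* ≈ 52.9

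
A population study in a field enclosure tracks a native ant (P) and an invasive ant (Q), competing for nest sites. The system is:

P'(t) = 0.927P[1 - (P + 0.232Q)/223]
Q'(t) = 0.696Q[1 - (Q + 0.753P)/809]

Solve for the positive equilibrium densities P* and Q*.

P* ≈ 42.8, Q* ≈ 777

Setting both brackets to zero gives the nullclines P + 0.232Q = 223 and 0.753P + Q = 809.
Substituting Q = 809 - 0.753P into the first: P(1 - 0.232·0.753) = 223 - 0.232·809.
So P* = 35.3/0.825 = 42.8, and then Q* = 809 - 0.753·42.8 = 777.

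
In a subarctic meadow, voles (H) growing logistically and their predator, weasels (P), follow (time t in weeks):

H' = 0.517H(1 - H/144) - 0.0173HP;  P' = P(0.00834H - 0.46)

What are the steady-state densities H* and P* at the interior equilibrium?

H* ≈ 55.2, P* ≈ 18.4

From dP/dt = 0 with P > 0: 0.00834H* = 0.46, so H* = 55.2.
Substitute into dH/dt = 0: 0.517(1 - 55.2/144) = 0.0173P*.
The bracket is 0.617, giving P* = 0.319/0.0173 = 18.4.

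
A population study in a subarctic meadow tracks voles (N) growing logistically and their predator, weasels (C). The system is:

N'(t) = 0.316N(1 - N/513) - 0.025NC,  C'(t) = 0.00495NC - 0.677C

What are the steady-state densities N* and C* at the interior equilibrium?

N* ≈ 137, C* ≈ 9.27

From dC/dt = 0 with C > 0: 0.00495N* = 0.677, so N* = 137.
Substitute into dN/dt = 0: 0.316(1 - 137/513) = 0.025C*.
The bracket is 0.733, giving C* = 0.232/0.025 = 9.27.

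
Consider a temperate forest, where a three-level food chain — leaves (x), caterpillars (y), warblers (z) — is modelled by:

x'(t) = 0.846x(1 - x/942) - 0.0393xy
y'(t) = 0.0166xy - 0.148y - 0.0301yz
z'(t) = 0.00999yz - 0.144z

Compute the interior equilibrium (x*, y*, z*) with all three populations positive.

x* ≈ 311, y* ≈ 14.4, z* ≈ 167

From dz/dt = 0: 0.00999y* = 0.144, so y* = 14.4.
From dx/dt = 0: 0.846(1 - x*/942) = 0.0393·14.4, giving x* = 942·(1 - 0.67) = 311.
From dy/dt = 0: 0.0166·311 - 0.148 = 0.0301z*, so z* = 5.02/0.0301 = 167.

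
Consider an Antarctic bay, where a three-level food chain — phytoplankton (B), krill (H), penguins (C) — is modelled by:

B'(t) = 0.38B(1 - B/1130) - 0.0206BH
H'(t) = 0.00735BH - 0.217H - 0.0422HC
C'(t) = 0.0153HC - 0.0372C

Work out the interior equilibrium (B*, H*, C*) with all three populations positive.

B* ≈ 981, H* ≈ 2.43, C* ≈ 166

From dC/dt = 0: 0.0153H* = 0.0372, so H* = 2.43.
From dB/dt = 0: 0.38(1 - B*/1130) = 0.0206·2.43, giving B* = 1130·(1 - 0.132) = 981.
From dH/dt = 0: 0.00735·981 - 0.217 = 0.0422C*, so C* = 6.99/0.0422 = 166.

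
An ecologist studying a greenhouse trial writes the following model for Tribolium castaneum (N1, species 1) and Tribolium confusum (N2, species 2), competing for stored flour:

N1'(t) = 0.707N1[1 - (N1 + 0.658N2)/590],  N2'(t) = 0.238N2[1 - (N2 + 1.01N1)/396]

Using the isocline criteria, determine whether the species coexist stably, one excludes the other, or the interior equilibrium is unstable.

Compare the nullcline intercepts: K1/α12 = 590/0.658 = 897 > K2 = 396; K2/α21 = 396/1.01 = 392 < K1 = 590.
Since the inequalities point opposite ways, species 1 can invade but species 2 cannot.

species 1 excludes species 2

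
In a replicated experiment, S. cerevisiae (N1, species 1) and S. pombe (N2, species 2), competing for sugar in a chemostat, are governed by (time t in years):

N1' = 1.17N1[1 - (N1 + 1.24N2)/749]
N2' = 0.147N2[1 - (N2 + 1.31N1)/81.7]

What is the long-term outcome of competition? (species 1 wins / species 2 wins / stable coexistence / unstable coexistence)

Compare the nullcline intercepts: K1/α12 = 749/1.24 = 604 > K2 = 81.7; K2/α21 = 81.7/1.31 = 62.4 < K1 = 749.
Since the inequalities point opposite ways, species 1 can invade but species 2 cannot.

species 1 excludes species 2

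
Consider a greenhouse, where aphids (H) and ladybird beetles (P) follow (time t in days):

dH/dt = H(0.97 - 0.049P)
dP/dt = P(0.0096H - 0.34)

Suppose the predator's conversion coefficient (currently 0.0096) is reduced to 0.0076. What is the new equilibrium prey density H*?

H* ≈ 44.7

At the interior fixed point, setting dP/dt = 0 with P > 0 fixes H* = (predator death rate)/(HP coefficient) — independent of the other coefficients.
With the change, H* = 0.34/0.0076 = 44.7; it rises from 35.4.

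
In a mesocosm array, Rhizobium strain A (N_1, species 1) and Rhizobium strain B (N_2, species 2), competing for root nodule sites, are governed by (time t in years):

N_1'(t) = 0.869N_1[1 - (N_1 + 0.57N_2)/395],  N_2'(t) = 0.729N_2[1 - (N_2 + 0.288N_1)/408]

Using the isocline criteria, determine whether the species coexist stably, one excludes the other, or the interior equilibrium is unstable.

stable coexistence

Compare the nullcline intercepts: K1/α12 = 395/0.57 = 693 > K2 = 408; K2/α21 = 408/0.288 = 1420 > K1 = 395.
Since both inequalities hold, each species can invade when rare, so the interior equilibrium is stable.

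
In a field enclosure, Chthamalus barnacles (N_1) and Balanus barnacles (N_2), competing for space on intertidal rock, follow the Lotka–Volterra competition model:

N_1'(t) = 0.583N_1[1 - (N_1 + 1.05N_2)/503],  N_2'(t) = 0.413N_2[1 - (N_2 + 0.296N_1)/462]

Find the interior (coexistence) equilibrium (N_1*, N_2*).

N_1* ≈ 26, N_2* ≈ 454

Setting both brackets to zero gives the nullclines N_1 + 1.05N_2 = 503 and 0.296N_1 + N_2 = 462.
Substituting N_2 = 462 - 0.296N_1 into the first: N_1(1 - 1.05·0.296) = 503 - 1.05·462.
So N_1* = 17.9/0.689 = 26, and then N_2* = 462 - 0.296·26 = 454.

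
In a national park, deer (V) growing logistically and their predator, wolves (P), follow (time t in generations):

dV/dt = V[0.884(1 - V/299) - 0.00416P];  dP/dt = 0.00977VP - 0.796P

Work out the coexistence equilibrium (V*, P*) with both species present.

V* ≈ 81.5, P* ≈ 155

From dP/dt = 0 with P > 0: 0.00977V* = 0.796, so V* = 81.5.
Substitute into dV/dt = 0: 0.884(1 - 81.5/299) = 0.00416P*.
The bracket is 0.728, giving P* = 0.643/0.00416 = 155.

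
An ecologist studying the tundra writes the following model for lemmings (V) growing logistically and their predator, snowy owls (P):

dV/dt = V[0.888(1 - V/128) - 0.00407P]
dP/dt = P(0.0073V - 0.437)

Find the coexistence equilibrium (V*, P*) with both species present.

From dP/dt = 0 with P > 0: 0.0073V* = 0.437, so V* = 59.9.
Substitute into dV/dt = 0: 0.888(1 - 59.9/128) = 0.00407P*.
The bracket is 0.532, giving P* = 0.473/0.00407 = 116.

V* ≈ 59.9, P* ≈ 116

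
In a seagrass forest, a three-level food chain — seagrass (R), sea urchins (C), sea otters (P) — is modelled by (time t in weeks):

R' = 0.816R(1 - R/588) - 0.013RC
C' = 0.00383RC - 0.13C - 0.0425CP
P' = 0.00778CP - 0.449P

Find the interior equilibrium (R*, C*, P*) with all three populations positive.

R* ≈ 47.4, C* ≈ 57.7, P* ≈ 1.21

From dP/dt = 0: 0.00778C* = 0.449, so C* = 57.7.
From dR/dt = 0: 0.816(1 - R*/588) = 0.013·57.7, giving R* = 588·(1 - 0.919) = 47.4.
From dC/dt = 0: 0.00383·47.4 - 0.13 = 0.0425P*, so P* = 0.0514/0.0425 = 1.21.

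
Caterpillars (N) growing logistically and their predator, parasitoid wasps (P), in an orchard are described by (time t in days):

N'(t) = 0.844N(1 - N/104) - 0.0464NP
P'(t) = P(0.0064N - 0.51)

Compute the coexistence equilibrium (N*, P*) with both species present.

From dP/dt = 0 with P > 0: 0.0064N* = 0.51, so N* = 79.7.
Substitute into dN/dt = 0: 0.844(1 - 79.7/104) = 0.0464P*.
The bracket is 0.234, giving P* = 0.197/0.0464 = 4.25.

N* ≈ 79.7, P* ≈ 4.25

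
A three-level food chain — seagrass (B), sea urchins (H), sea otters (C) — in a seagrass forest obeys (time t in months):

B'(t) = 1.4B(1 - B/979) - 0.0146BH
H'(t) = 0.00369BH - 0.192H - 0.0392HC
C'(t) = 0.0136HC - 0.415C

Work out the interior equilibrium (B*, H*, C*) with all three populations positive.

B* ≈ 667, H* ≈ 30.5, C* ≈ 57.9

From dC/dt = 0: 0.0136H* = 0.415, so H* = 30.5.
From dB/dt = 0: 1.4(1 - B*/979) = 0.0146·30.5, giving B* = 979·(1 - 0.318) = 667.
From dH/dt = 0: 0.00369·667 - 0.192 = 0.0392C*, so C* = 2.27/0.0392 = 57.9.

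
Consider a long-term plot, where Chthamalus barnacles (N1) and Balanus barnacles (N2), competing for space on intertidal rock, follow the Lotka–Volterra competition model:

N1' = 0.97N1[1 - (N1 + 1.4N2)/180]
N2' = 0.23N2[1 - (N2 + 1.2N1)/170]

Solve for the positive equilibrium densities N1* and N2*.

Setting both brackets to zero gives the nullclines N1 + 1.4N2 = 180 and 1.2N1 + N2 = 170.
Substituting N2 = 170 - 1.2N1 into the first: N1(1 - 1.4·1.2) = 180 - 1.4·170.
So N1* = -58/-0.68 = 85.3, and then N2* = 170 - 1.2·85.3 = 67.6.

N1* ≈ 85.3, N2* ≈ 67.6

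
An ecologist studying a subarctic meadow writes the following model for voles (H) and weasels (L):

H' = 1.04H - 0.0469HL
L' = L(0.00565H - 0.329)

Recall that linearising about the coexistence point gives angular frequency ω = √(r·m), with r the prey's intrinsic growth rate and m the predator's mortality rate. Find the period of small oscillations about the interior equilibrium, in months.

Here r = 1.04 and m = 0.329, so r·m = 0.342.
ω = √0.342 = 0.585 per month, hence T = 2π/ω ≈ 10.7 months.

T ≈ 10.7 months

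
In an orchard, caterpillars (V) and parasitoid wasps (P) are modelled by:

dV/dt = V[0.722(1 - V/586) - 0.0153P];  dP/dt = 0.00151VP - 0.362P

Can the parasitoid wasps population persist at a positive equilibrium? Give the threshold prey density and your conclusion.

The predator equation gives dP/dt > 0 only when V > 0.362/0.00151 = 240.
Without the predator, V → K = 586. Since 586 > 240, the predator can invade and persist.

Threshold V = 240; K > 240, so yes, the predator persists.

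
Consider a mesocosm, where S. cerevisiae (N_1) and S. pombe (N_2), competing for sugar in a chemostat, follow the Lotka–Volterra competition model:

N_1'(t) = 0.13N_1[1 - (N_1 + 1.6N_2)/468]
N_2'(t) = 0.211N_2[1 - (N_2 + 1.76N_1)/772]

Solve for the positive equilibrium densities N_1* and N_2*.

N_1* ≈ 422, N_2* ≈ 28.5

Setting both brackets to zero gives the nullclines N_1 + 1.6N_2 = 468 and 1.76N_1 + N_2 = 772.
Substituting N_2 = 772 - 1.76N_1 into the first: N_1(1 - 1.6·1.76) = 468 - 1.6·772.
So N_1* = -767/-1.82 = 422, and then N_2* = 772 - 1.76·422 = 28.5.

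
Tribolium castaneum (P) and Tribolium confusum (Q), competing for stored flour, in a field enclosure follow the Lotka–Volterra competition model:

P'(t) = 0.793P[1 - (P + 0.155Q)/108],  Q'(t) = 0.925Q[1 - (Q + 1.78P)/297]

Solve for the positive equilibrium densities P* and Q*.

P* ≈ 85.6, Q* ≈ 145

Setting both brackets to zero gives the nullclines P + 0.155Q = 108 and 1.78P + Q = 297.
Substituting Q = 297 - 1.78P into the first: P(1 - 0.155·1.78) = 108 - 0.155·297.
So P* = 62/0.724 = 85.6, and then Q* = 297 - 1.78·85.6 = 145.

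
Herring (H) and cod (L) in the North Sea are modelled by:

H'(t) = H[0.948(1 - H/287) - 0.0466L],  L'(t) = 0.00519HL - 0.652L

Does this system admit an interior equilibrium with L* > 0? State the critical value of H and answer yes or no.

Threshold H = 126; K > 126, so yes, the predator persists.

The predator equation gives dL/dt > 0 only when H > 0.652/0.00519 = 126.
Without the predator, H → K = 287. Since 287 > 126, the predator can invade and persist.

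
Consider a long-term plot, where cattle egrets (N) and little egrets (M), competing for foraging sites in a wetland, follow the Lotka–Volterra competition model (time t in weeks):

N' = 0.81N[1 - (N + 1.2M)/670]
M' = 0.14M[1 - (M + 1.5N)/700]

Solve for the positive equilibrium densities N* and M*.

N* ≈ 213, M* ≈ 381

Setting both brackets to zero gives the nullclines N + 1.2M = 670 and 1.5N + M = 700.
Substituting M = 700 - 1.5N into the first: N(1 - 1.2·1.5) = 670 - 1.2·700.
So N* = -170/-0.8 = 213, and then M* = 700 - 1.5·213 = 381.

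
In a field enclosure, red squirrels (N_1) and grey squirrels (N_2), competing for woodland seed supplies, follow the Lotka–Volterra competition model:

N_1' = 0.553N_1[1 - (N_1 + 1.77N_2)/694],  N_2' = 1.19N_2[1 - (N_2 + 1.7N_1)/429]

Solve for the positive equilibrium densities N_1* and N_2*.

N_1* ≈ 32.5, N_2* ≈ 374

Setting both brackets to zero gives the nullclines N_1 + 1.77N_2 = 694 and 1.7N_1 + N_2 = 429.
Substituting N_2 = 429 - 1.7N_1 into the first: N_1(1 - 1.77·1.7) = 694 - 1.77·429.
So N_1* = -65.3/-2.01 = 32.5, and then N_2* = 429 - 1.7·32.5 = 374.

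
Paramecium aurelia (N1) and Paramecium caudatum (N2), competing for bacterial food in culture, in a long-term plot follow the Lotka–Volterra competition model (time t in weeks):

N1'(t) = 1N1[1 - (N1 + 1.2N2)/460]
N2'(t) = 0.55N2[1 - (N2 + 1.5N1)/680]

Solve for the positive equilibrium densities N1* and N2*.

N1* ≈ 445, N2* ≈ 12.5

Setting both brackets to zero gives the nullclines N1 + 1.2N2 = 460 and 1.5N1 + N2 = 680.
Substituting N2 = 680 - 1.5N1 into the first: N1(1 - 1.2·1.5) = 460 - 1.2·680.
So N1* = -356/-0.8 = 445, and then N2* = 680 - 1.5·445 = 12.5.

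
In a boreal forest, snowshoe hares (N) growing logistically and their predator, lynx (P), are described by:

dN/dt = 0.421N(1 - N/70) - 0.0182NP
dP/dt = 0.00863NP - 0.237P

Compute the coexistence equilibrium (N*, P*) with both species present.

From dP/dt = 0 with P > 0: 0.00863N* = 0.237, so N* = 27.5.
Substitute into dN/dt = 0: 0.421(1 - 27.5/70) = 0.0182P*.
The bracket is 0.608, giving P* = 0.256/0.0182 = 14.1.

N* ≈ 27.5, P* ≈ 14.1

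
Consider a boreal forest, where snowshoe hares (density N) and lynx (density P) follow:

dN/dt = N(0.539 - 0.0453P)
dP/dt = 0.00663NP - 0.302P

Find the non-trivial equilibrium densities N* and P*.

N* ≈ 45.6, P* ≈ 11.9

Set dP/dt = 0 with P > 0: 0.00663N - 0.302 = 0, so N* = 0.302/0.00663 = 45.6.
Set dN/dt = 0 with N > 0: 0.539 - 0.0453P = 0, so P* = 0.539/0.0453 = 11.9.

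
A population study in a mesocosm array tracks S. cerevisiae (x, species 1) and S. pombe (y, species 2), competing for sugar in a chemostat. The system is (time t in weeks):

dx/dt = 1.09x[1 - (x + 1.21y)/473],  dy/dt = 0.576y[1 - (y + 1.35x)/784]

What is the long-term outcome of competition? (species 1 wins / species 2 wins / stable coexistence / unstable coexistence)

Compare the nullcline intercepts: K1/α12 = 473/1.21 = 391 < K2 = 784; K2/α21 = 784/1.35 = 581 > K1 = 473.
Since the inequalities point opposite ways, species 2 can invade but species 1 cannot.

species 2 excludes species 1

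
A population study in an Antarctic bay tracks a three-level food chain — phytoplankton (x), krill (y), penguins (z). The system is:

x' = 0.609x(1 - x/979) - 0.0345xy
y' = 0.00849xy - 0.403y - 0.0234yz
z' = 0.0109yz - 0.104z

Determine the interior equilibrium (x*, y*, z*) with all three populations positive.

x* ≈ 450, y* ≈ 9.54, z* ≈ 146

From dz/dt = 0: 0.0109y* = 0.104, so y* = 9.54.
From dx/dt = 0: 0.609(1 - x*/979) = 0.0345·9.54, giving x* = 979·(1 - 0.541) = 450.
From dy/dt = 0: 0.00849·450 - 0.403 = 0.0234z*, so z* = 3.42/0.0234 = 146.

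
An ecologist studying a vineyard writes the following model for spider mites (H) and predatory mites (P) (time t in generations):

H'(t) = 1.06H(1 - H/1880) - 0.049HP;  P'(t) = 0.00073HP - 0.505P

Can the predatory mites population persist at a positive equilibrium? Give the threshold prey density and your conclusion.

Threshold H = 692; K > 692, so yes, the predator persists.

The predator equation gives dP/dt > 0 only when H > 0.505/0.00073 = 692.
Without the predator, H → K = 1880. Since 1880 > 692, the predator can invade and persist.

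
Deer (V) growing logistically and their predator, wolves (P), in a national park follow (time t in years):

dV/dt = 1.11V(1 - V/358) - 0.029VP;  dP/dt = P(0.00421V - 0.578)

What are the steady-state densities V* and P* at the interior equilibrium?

V* ≈ 137, P* ≈ 23.6

From dP/dt = 0 with P > 0: 0.00421V* = 0.578, so V* = 137.
Substitute into dV/dt = 0: 1.11(1 - 137/358) = 0.029P*.
The bracket is 0.617, giving P* = 0.684/0.029 = 23.6.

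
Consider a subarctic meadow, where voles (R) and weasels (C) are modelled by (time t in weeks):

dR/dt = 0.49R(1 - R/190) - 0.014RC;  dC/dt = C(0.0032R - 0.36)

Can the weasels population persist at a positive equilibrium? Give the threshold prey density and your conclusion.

Threshold R = 112; K > 112, so yes, the predator persists.

The predator equation gives dC/dt > 0 only when R > 0.36/0.0032 = 112.
Without the predator, R → K = 190. Since 190 > 112, the predator can invade and persist.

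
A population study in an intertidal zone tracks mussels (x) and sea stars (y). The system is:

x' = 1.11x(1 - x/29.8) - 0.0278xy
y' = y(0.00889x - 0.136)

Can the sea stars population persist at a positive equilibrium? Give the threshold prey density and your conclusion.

The predator equation gives dy/dt > 0 only when x > 0.136/0.00889 = 15.3.
Without the predator, x → K = 29.8. Since 29.8 > 15.3, the predator can invade and persist.

Threshold x = 15.3; K > 15.3, so yes, the predator persists.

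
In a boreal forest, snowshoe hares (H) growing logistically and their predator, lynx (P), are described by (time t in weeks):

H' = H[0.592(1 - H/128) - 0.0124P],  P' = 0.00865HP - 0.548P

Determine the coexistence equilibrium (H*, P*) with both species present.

From dP/dt = 0 with P > 0: 0.00865H* = 0.548, so H* = 63.4.
Substitute into dH/dt = 0: 0.592(1 - 63.4/128) = 0.0124P*.
The bracket is 0.505, giving P* = 0.299/0.0124 = 24.1.

H* ≈ 63.4, P* ≈ 24.1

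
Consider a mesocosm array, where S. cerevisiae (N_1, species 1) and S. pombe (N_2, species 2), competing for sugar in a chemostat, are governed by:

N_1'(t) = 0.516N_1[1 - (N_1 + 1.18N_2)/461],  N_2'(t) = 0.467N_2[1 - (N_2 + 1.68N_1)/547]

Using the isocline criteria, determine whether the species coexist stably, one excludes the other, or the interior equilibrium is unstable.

Compare the nullcline intercepts: K1/α12 = 461/1.18 = 391 < K2 = 547; K2/α21 = 547/1.68 = 326 < K1 = 461.
Since both are reversed, neither can invade when rare; the interior point is a saddle.

unstable coexistence (outcome depends on initial conditions)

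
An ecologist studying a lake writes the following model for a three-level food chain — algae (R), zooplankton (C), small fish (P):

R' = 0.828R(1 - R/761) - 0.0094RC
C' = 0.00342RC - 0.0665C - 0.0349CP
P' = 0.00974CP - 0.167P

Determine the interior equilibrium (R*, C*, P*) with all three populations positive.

R* ≈ 613, C* ≈ 17.1, P* ≈ 58.2

From dP/dt = 0: 0.00974C* = 0.167, so C* = 17.1.
From dR/dt = 0: 0.828(1 - R*/761) = 0.0094·17.1, giving R* = 761·(1 - 0.195) = 613.
From dC/dt = 0: 0.00342·613 - 0.0665 = 0.0349P*, so P* = 2.03/0.0349 = 58.2.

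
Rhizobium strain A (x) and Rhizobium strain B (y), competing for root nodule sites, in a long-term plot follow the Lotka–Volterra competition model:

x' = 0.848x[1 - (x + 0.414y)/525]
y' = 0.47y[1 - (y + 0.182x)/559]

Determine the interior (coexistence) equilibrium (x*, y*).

Setting both brackets to zero gives the nullclines x + 0.414y = 525 and 0.182x + y = 559.
Substituting y = 559 - 0.182x into the first: x(1 - 0.414·0.182) = 525 - 0.414·559.
So x* = 294/0.925 = 317, and then y* = 559 - 0.182·317 = 501.

x* ≈ 317, y* ≈ 501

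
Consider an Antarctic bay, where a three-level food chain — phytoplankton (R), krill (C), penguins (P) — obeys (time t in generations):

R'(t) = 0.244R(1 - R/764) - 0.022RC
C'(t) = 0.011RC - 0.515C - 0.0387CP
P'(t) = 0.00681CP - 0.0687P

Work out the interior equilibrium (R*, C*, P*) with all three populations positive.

From dP/dt = 0: 0.00681C* = 0.0687, so C* = 10.1.
From dR/dt = 0: 0.244(1 - R*/764) = 0.022·10.1, giving R* = 764·(1 - 0.91) = 69.1.
From dC/dt = 0: 0.011·69.1 - 0.515 = 0.0387P*, so P* = 0.245/0.0387 = 6.33.

R* ≈ 69.1, C* ≈ 10.1, P* ≈ 6.33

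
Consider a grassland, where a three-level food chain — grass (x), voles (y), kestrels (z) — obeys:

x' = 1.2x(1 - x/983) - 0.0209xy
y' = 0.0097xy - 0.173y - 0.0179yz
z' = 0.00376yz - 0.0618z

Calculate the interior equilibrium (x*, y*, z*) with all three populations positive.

x* ≈ 702, y* ≈ 16.4, z* ≈ 371

From dz/dt = 0: 0.00376y* = 0.0618, so y* = 16.4.
From dx/dt = 0: 1.2(1 - x*/983) = 0.0209·16.4, giving x* = 983·(1 - 0.286) = 702.
From dy/dt = 0: 0.0097·702 - 0.173 = 0.0179z*, so z* = 6.63/0.0179 = 371.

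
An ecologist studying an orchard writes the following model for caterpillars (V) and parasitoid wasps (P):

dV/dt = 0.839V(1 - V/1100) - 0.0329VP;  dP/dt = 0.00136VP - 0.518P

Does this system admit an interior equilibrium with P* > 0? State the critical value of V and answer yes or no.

Threshold V = 381; K > 381, so yes, the predator persists.

The predator equation gives dP/dt > 0 only when V > 0.518/0.00136 = 381.
Without the predator, V → K = 1100. Since 1100 > 381, the predator can invade and persist.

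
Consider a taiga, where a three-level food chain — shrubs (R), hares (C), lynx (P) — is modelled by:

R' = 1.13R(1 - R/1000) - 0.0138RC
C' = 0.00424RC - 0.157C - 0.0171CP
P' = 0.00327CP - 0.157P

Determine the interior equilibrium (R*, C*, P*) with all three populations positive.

R* ≈ 414, C* ≈ 48, P* ≈ 93.4

From dP/dt = 0: 0.00327C* = 0.157, so C* = 48.
From dR/dt = 0: 1.13(1 - R*/1000) = 0.0138·48, giving R* = 1000·(1 - 0.586) = 414.
From dC/dt = 0: 0.00424·414 - 0.157 = 0.0171P*, so P* = 1.6/0.0171 = 93.4.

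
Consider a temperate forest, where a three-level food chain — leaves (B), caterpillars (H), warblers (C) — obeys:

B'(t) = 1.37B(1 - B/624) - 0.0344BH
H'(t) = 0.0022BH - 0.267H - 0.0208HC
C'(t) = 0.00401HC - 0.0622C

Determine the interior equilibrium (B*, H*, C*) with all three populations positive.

B* ≈ 381, H* ≈ 15.5, C* ≈ 27.5

From dC/dt = 0: 0.00401H* = 0.0622, so H* = 15.5.
From dB/dt = 0: 1.37(1 - B*/624) = 0.0344·15.5, giving B* = 624·(1 - 0.389) = 381.
From dH/dt = 0: 0.0022·381 - 0.267 = 0.0208C*, so C* = 0.571/0.0208 = 27.5.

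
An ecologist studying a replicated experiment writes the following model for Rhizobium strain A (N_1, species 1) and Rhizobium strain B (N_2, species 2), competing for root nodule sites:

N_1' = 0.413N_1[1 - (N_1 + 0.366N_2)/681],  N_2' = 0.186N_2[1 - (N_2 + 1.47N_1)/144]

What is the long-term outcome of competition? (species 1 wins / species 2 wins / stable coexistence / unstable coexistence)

Compare the nullcline intercepts: K1/α12 = 681/0.366 = 1860 > K2 = 144; K2/α21 = 144/1.47 = 98 < K1 = 681.
Since the inequalities point opposite ways, species 1 can invade but species 2 cannot.

species 1 excludes species 2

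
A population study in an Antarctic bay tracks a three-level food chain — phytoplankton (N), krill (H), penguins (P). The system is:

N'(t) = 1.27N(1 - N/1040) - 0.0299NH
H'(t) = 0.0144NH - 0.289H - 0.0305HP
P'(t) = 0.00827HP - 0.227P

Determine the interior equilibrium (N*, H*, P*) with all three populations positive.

From dP/dt = 0: 0.00827H* = 0.227, so H* = 27.4.
From dN/dt = 0: 1.27(1 - N*/1040) = 0.0299·27.4, giving N* = 1040·(1 - 0.646) = 368.
From dH/dt = 0: 0.0144·368 - 0.289 = 0.0305P*, so P* = 5.01/0.0305 = 164.

N* ≈ 368, H* ≈ 27.4, P* ≈ 164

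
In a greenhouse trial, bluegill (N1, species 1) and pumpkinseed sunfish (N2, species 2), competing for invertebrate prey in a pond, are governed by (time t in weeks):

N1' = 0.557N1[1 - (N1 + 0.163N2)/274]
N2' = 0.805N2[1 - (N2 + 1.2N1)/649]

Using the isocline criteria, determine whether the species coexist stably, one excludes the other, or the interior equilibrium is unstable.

Compare the nullcline intercepts: K1/α12 = 274/0.163 = 1680 > K2 = 649; K2/α21 = 649/1.2 = 541 > K1 = 274.
Since both inequalities hold, each species can invade when rare, so the interior equilibrium is stable.

stable coexistence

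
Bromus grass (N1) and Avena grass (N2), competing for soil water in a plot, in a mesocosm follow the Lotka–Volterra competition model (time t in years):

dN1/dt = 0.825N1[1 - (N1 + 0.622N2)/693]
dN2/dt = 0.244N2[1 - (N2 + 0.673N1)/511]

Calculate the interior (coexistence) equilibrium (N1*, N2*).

Setting both brackets to zero gives the nullclines N1 + 0.622N2 = 693 and 0.673N1 + N2 = 511.
Substituting N2 = 511 - 0.673N1 into the first: N1(1 - 0.622·0.673) = 693 - 0.622·511.
So N1* = 375/0.581 = 645, and then N2* = 511 - 0.673·645 = 76.7.

N1* ≈ 645, N2* ≈ 76.7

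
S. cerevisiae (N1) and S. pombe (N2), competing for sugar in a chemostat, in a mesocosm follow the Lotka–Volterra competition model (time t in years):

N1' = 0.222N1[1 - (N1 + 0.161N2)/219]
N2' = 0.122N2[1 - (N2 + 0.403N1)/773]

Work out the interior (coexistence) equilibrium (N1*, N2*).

Setting both brackets to zero gives the nullclines N1 + 0.161N2 = 219 and 0.403N1 + N2 = 773.
Substituting N2 = 773 - 0.403N1 into the first: N1(1 - 0.161·0.403) = 219 - 0.161·773.
So N1* = 94.5/0.935 = 101, and then N2* = 773 - 0.403·101 = 732.

N1* ≈ 101, N2* ≈ 732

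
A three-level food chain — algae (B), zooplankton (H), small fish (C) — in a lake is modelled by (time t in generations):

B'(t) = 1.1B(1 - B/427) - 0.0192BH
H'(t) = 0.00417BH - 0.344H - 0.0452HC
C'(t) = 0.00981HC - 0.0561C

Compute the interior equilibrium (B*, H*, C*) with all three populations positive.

B* ≈ 384, H* ≈ 5.72, C* ≈ 27.9

From dC/dt = 0: 0.00981H* = 0.0561, so H* = 5.72.
From dB/dt = 0: 1.1(1 - B*/427) = 0.0192·5.72, giving B* = 427·(1 - 0.0998) = 384.
From dH/dt = 0: 0.00417·384 - 0.344 = 0.0452C*, so C* = 1.26/0.0452 = 27.9.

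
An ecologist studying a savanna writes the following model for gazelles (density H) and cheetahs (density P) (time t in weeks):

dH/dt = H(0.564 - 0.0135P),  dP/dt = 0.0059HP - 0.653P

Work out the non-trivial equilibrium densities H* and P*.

H* ≈ 111, P* ≈ 41.8

Set dP/dt = 0 with P > 0: 0.0059H - 0.653 = 0, so H* = 0.653/0.0059 = 111.
Set dH/dt = 0 with H > 0: 0.564 - 0.0135P = 0, so P* = 0.564/0.0135 = 41.8.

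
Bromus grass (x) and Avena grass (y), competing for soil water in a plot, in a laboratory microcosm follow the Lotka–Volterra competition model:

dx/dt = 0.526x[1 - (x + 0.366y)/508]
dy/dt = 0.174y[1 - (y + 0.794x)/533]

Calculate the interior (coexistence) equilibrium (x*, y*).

Setting both brackets to zero gives the nullclines x + 0.366y = 508 and 0.794x + y = 533.
Substituting y = 533 - 0.794x into the first: x(1 - 0.366·0.794) = 508 - 0.366·533.
So x* = 313/0.709 = 441, and then y* = 533 - 0.794·441 = 183.

x* ≈ 441, y* ≈ 183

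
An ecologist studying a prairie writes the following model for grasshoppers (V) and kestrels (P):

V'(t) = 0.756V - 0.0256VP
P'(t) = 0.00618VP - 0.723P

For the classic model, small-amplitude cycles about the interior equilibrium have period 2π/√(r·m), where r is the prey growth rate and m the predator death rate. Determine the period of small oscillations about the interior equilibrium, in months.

Here r = 0.756 and m = 0.723, so r·m = 0.547.
ω = √0.547 = 0.739 per month, hence T = 2π/ω ≈ 8.5 months.

T ≈ 8.5 months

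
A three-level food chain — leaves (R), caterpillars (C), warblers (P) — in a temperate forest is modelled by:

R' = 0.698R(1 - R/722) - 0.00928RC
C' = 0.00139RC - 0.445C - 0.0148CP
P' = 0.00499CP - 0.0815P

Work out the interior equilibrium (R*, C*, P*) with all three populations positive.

From dP/dt = 0: 0.00499C* = 0.0815, so C* = 16.3.
From dR/dt = 0: 0.698(1 - R*/722) = 0.00928·16.3, giving R* = 722·(1 - 0.217) = 565.
From dC/dt = 0: 0.00139·565 - 0.445 = 0.0148P*, so P* = 0.341/0.0148 = 23.

R* ≈ 565, C* ≈ 16.3, P* ≈ 23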